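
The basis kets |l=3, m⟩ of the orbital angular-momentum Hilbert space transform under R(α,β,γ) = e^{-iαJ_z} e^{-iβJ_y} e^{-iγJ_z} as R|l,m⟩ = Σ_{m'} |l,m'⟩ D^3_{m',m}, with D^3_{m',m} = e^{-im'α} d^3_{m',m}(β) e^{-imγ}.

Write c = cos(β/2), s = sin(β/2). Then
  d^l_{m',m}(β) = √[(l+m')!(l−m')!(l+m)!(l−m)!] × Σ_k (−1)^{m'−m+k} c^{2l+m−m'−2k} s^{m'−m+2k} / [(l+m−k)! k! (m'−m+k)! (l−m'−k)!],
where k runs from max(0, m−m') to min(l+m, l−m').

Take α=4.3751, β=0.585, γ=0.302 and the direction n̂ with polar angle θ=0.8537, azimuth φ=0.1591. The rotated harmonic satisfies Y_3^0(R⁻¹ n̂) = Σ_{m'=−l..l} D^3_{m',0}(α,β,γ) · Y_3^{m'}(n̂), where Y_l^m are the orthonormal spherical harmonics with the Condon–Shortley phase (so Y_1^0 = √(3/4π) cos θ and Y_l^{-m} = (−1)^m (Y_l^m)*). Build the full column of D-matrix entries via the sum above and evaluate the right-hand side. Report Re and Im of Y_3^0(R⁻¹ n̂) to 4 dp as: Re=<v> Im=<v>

Need the full column D^3_{m',0} for m'=−3..3 at α=4.3751, β=0.585, γ=0.302.
cos(β/2)=0.957526, sin(β/2)=0.288347
d^3_{-3,0}: single k=3 term ⇒ +0.094127;  D = +0.079803+0.049913i
d^3_{-2,0}: k∈[2..3] ⇒ +0.382819 -0.034715 = +0.348104;  D = -0.271859+0.217414i
d^3_{-1,0}: k∈[1..3] ⇒ +0.804005 -0.218731 +0.006612 = +0.591886;  D = -0.195873-0.558537i
d^3_{0,0}: k∈[0..3] ⇒ +0.770732 -0.629036 +0.057043 -0.000575 = +0.198165;  D = +0.198165+0.000000i
d^3_{1,0}: k∈[0..2] ⇒ -0.804005 +0.218731 -0.006612 = -0.591886;  D = +0.195873-0.558537i
d^3_{2,0}: k∈[0..1] ⇒ +0.382819 -0.034715 = +0.348104;  D = -0.271859-0.217414i
d^3_{3,0}: single k=0 term ⇒ -0.094127;  D = -0.079803+0.049913i
Y_3^{m'}(θ=0.8537,φ=0.1591) and Σ D·Y over m':
  (+0.0798+0.0499i)·(+0.1587-0.0821i)  (-0.2719+0.2174i)·(+0.3624-0.1194i)  (-0.1959-0.5585i)·(+0.2789-0.0447i)  (+0.1982+0.0000i)·(-0.2061+0.0000i)  (+0.1959-0.5585i)·(-0.2789-0.0447i)  (-0.2719-0.2174i)·(+0.3624+0.1194i)  (-0.0798+0.0499i)·(-0.1587-0.0821i)
Y_3^0(R⁻¹ n̂) = -0.311704+0.000000i

Re=-0.3117 Im=0.0000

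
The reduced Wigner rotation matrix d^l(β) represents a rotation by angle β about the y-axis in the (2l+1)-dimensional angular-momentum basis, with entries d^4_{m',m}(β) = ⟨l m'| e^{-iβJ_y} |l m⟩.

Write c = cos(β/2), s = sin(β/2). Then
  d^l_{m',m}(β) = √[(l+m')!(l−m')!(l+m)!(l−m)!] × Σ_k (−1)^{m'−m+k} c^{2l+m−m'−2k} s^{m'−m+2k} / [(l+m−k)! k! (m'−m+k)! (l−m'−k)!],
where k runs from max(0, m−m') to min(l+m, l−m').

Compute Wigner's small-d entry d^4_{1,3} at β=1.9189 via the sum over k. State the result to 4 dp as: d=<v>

d^4_{1,3}(β=1.9189) via Wigner's sum:
Half-angle: c=0.573970, s=0.818876. N=√(120·6·5040·1)=1904.940944
k: max(0,(3)−(1))=2 … min(4+(3),4−(1))=3
  k=2: (−1)^0·1904.9409/(240)·0.5740^6·0.8189^2 = +0.190302
  k=3: (−1)^1·1904.9409/(144)·0.5740^4·0.8189^4 = -0.645580
d^4_{1,3}(1.9189) = +0.190302 -0.645580 = -0.455277

d=-0.4553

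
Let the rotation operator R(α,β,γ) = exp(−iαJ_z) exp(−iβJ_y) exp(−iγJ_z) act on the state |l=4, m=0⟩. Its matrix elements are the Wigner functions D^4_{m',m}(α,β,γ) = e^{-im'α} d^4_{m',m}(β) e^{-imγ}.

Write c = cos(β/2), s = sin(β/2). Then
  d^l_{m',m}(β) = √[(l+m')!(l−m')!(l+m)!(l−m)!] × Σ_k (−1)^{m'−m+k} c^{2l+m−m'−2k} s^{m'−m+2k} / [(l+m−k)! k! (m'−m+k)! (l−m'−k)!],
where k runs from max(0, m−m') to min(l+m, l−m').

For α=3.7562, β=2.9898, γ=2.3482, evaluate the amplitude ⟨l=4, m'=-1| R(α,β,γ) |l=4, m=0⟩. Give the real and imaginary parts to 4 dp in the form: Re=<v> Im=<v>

Split into d^4_{-1,0}(β=2.9898) × two z-phases.
With c≡cos(β/2)=0.075823 and s≡sin(β/2)=0.997121, N=[6·120·24·24]^{1/2}=643.987578
k: max(0,(0)−(-1))=1 … min(4+(0),4−(-1))=4
  k=1: (−1)^0·643.9876/(144)·0.0758^7·0.9971^1 = +0.000000
  k=2: (−1)^1·643.9876/(24)·0.0758^5·0.9971^3 = -0.000067
  k=3: (−1)^2·643.9876/(24)·0.0758^3·0.9971^5 = +0.011530
  k=4: (−1)^3·643.9876/(144)·0.0758^1·0.9971^7 = -0.332319
d^4_{-1,0}(2.9898) = +0.000000 -0.000067 +0.011530 -0.332319 = -0.320855
Attach z-rotation phases: D = e^{-i(-1)(3.7562)}·(-0.320855)·e^{-i(0)(2.3482)} = +0.262139+0.185017i

Re=0.2621 Im=0.1850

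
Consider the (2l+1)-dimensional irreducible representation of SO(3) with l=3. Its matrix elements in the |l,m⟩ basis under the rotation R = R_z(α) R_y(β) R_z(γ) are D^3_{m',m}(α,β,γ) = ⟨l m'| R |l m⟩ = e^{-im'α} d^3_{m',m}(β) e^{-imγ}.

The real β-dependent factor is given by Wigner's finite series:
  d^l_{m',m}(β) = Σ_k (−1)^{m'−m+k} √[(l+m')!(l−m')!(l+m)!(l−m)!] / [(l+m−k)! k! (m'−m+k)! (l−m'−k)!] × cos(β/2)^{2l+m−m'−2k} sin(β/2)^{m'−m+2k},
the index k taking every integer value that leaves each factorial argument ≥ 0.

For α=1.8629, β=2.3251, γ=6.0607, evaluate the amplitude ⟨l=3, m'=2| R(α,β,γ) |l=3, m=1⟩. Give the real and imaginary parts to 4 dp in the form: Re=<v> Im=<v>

D^3_{2,1}(1.8629,2.3251,6.0607) = e^{-i·2·1.8629}·d^3_{2,1}(2.3251)·e^{-i·1·6.0607}. Compute d first:
With c≡cos(β/2)=0.397000 and s≡sin(β/2)=0.917818, N=[120·1·24·2]^{1/2}=75.894664
k: max(0,(1)−(2))=0 … min(3+(1),3−(2))=1
  k=0: (−1)^1·75.8947/(24)·0.3970^5·0.9178^1 = -0.028623
  k=1: (−1)^2·75.8947/(12)·0.3970^3·0.9178^3 = +0.305966
d^3_{2,1}(2.3251) = -0.028623 +0.305966 = +0.277343
Attach z-rotation phases: D = e^{-i(2)(1.8629)}·(+0.277343)·e^{-i(1)(6.0607)} = -0.259396+0.098148i

Re=-0.2594 Im=0.0981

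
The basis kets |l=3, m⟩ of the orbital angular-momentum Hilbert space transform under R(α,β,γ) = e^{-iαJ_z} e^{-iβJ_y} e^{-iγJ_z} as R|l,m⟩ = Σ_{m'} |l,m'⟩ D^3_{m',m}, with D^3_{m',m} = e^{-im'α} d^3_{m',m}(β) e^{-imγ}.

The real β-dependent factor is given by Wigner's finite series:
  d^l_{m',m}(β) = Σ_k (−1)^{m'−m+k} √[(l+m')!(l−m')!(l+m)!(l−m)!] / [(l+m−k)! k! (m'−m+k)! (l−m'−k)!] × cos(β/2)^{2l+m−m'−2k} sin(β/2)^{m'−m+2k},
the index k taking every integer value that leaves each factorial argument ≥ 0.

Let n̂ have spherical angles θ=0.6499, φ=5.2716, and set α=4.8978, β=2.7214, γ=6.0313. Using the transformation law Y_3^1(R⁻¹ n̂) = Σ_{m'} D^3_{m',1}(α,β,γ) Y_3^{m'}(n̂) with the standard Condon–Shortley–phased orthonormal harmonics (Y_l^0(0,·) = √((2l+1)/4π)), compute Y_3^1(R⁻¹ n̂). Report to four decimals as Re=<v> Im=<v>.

Need the full column D^3_{m',1} for m'=−3..3 at α=4.8978, β=2.7214, γ=6.0313.
cos(β/2)=0.208554, sin(β/2)=0.978011
d^3_{-3,1}: single k=4 term ⇒ +0.154120;  D = -0.111427+0.106475i
d^3_{-2,1}: k∈[3..4] ⇒ +0.053668 -0.590116 = -0.536447;  D = +0.435757+0.312876i
d^3_{-1,1}: k∈[2..4] ⇒ +0.010857 -0.318348 +0.875109 = +0.567618;  D = +0.240381-0.514205i
d^3_{0,1}: k∈[1..3] ⇒ +0.001337 -0.088186 +0.646439 = +0.559590;  D = +0.541932+0.139467i
d^3_{1,1}: k∈[0..2] ⇒ +0.000082 -0.014476 +0.238761 = +0.224367;  D = -0.014904+0.223872i
d^3_{2,1}: k∈[0..1] ⇒ -0.001220 +0.053668 = +0.052448;  D = -0.052077+0.006223i
d^3_{3,1}: single k=0 term ⇒ +0.007008;  D = -0.002100-0.006686i
Y_3^{m'}(θ=0.6499,φ=5.2716) and Σ D·Y over m':
  (-0.1114+0.1065i)·(-0.0919+0.0099i)  (+0.4358+0.3129i)·(-0.1302+0.2680i)  (+0.2404-0.5142i)·(+0.2251+0.3596i)  (+0.5419+0.1395i)·(+0.0503+0.0000i)  (-0.0149+0.2239i)·(-0.2251+0.3596i)  (-0.0521+0.0062i)·(-0.1302-0.2680i)  (-0.0021-0.0067i)·(+0.0919+0.0099i)
Y_3^1(R⁻¹ n̂) = +0.066034-0.000370i

Re=0.0660 Im=-0.0004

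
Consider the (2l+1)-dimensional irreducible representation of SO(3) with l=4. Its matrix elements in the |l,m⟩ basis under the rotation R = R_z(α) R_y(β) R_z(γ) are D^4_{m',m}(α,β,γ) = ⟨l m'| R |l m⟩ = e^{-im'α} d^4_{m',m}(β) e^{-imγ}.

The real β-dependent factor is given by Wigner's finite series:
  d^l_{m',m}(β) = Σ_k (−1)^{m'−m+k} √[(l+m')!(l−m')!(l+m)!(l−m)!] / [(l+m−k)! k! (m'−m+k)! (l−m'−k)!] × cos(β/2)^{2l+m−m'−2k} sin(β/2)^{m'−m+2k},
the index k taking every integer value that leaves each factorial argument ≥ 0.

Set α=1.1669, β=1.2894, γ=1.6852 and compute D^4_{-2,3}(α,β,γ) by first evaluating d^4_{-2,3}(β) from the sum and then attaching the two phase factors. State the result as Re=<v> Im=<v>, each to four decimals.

D^4_{-2,3}(1.1669,1.2894,1.6852) = e^{-i·-2·1.1669}·d^4_{-2,3}(1.2894)·e^{-i·3·1.6852}. Compute d first:
With c≡cos(β/2)=0.799280 and s≡sin(β/2)=0.600959, N=[2·720·5040·1]^{1/2}=2693.993318
k: max(0,(3)−(-2))=5 … min(4+(3),4−(-2))=6
  k=5: (−1)^0·2693.9933/(240)·0.7993^3·0.6010^5 = +0.449268
  k=6: (−1)^1·2693.9933/(720)·0.7993^1·0.6010^7 = -0.084659
d^4_{-2,3}(1.2894) = +0.449268 -0.084659 = +0.364608
Phases: e^{-i·(-2)·1.1669}=-0.691096+0.722763i, e^{-i·(3)·1.6852}=+0.336513+0.941679i ⇒ D=-0.332951-0.148604i

Re=-0.3330 Im=-0.1486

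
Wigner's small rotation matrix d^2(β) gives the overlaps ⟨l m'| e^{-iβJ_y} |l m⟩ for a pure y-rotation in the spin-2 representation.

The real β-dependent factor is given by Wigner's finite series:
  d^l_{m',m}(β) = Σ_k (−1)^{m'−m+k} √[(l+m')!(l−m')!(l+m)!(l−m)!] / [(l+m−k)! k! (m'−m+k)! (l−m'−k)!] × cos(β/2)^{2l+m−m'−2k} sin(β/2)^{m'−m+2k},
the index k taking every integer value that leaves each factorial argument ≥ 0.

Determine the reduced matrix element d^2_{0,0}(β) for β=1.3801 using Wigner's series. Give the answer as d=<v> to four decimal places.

d^2_{0,0}(β=1.3801) via Wigner's sum:
With c≡cos(β/2)=0.771214 and s≡sin(β/2)=0.636576, N=[2·2·2·2]^{1/2}=4.000000
k∈{0,1,2} keeps every argument non-negative
  k=0: (−1)^0·4.0000/(4)·0.7712^4·0.6366^0 = +0.353753
  k=1: (−1)^1·4.0000/(1)·0.7712^2·0.6366^2 = -0.964074
  k=2: (−1)^2·4.0000/(4)·0.7712^0·0.6366^4 = +0.164210
d^2_{0,0}(1.3801) = +0.353753 -0.964074 +0.164210 = -0.446110

d=-0.4461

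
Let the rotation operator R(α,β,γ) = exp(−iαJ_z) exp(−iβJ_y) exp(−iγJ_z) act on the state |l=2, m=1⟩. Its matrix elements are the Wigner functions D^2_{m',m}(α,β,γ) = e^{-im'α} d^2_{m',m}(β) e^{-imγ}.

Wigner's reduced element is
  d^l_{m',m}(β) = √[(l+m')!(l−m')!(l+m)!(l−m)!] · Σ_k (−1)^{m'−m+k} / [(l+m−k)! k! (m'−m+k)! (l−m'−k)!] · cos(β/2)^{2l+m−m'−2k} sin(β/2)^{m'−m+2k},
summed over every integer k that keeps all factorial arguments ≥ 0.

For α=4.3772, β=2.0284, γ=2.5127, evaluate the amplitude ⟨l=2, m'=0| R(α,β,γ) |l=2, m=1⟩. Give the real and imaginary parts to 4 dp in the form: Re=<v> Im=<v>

Split into d^2_{0,1}(β=2.0284) × two z-phases.
c=cos(2.0284/2)=0.528299, s=sin(2.0284/2)=0.849058; N=√[2·2·6·1]=4.898979
k∈{1,2} keeps every argument non-negative
  k=1: (−1)^0·4.8990/(2)·0.5283^3·0.8491^1 = +0.306657
  k=2: (−1)^1·4.8990/(2)·0.5283^1·0.8491^3 = -0.792078
d^2_{0,1}(2.0284) = +0.306657 -0.792078 = -0.485421
D = (+1.000000+0.000000i)·(-0.485421)·(-0.808679-0.588250i) = +0.392550+0.285549i

Re=0.3925 Im=0.2855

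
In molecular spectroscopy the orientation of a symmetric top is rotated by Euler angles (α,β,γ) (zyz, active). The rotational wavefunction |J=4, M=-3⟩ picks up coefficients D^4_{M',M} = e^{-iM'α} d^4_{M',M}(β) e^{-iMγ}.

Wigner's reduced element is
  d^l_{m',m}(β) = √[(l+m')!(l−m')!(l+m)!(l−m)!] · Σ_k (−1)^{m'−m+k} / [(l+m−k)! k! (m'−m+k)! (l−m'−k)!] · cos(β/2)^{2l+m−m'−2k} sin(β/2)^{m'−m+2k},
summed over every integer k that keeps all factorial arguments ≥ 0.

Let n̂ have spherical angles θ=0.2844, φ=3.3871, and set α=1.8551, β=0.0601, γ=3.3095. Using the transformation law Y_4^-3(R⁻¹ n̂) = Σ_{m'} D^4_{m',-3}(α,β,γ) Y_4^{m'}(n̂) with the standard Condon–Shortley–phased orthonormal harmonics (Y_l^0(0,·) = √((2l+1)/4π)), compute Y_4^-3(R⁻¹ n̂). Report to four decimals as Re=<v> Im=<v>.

Need the full column D^4_{m',-3} for m'=−4..4 at α=1.8551, β=0.0601, γ=3.3095.
cos(β/2)=0.999549, sin(β/2)=0.030045
d^4_{-4,-3}: single k=1 term ⇒ +0.084713;  D = +0.005937-0.084505i
d^4_{-3,-3}: k∈[0..1] ⇒ +0.996394 -0.006302 = +0.990092;  D = -0.967473+0.210424i
d^4_{-2,-3}: k∈[0..1] ⇒ -0.112065 +0.000304 = -0.111761;  D = -0.053431-0.098162i
d^4_{-1,-3}: k∈[0..1] ⇒ +0.007146 -0.000011 = +0.007135;  D = +0.005058-0.005032i
d^4_{0,-3}: k∈[0..1] ⇒ -0.000320 +0.000000 = -0.000320;  D = +0.000280+0.000154i
d^4_{1,-3}: k∈[0..1] ⇒ +0.000011 -0.000000 = +0.000011;  D = -0.000002+0.000010i
d^4_{2,-3}: k∈[0..1] ⇒ -0.000000 +0.000000 = -0.000000;  D = -0.000000+0.000000i
d^4_{3,-3}: k∈[0..1] ⇒ +0.000000 -0.000000 = +0.000000;  D = -0.000000-0.000000i
d^4_{4,-3}: single k=0 term ⇒ -0.000000;  D = +0.000000-0.000000i
Y_4^{m'}(θ=0.2844,φ=3.3871) and Σ D·Y over m':
  (+0.0059-0.0845i)·(+0.0015-0.0023i)  (-0.9675+0.2104i)·(-0.0197+0.0178i)  (-0.0534-0.0982i)·(+0.1265-0.0677i)  (+0.0051-0.0050i)·(-0.4262+0.1068i)  (+0.0003+0.0002i)·(+0.5361+0.0000i)  (-0.0000+0.0000i)·(+0.4262+0.1068i)  (-0.0000+0.0000i)·(+0.1265+0.0677i)  (-0.0000-0.0000i)·(+0.0197+0.0178i)  (+0.0000-0.0000i)·(+0.0015+0.0023i)
Y_4^-3(R⁻¹ n̂) = +0.000211-0.027560i

Re=0.0002 Im=-0.0276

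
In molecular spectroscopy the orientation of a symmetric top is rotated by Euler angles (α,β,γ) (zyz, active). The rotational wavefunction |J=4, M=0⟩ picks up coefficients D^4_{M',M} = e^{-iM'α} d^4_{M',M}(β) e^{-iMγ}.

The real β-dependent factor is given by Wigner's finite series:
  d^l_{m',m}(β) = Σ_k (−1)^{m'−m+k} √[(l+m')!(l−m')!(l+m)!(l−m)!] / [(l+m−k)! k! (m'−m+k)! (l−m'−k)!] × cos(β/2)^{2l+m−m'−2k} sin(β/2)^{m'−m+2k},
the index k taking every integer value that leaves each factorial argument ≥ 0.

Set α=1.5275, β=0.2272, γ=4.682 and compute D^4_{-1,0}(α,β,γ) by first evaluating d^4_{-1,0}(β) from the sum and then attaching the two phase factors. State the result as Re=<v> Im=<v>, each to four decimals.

Re=0.0194 Im=0.4467

Split into d^4_{-1,0}(β=0.2272) × two z-phases.
Half-angle: c=0.993554, s=0.113356. N=√(6·120·24·24)=643.987578
Admissible k: 1..4 (factorial args all ≥0)
  k=1: (−1)^0·643.9876/(144)·0.9936^7·0.1134^1 = +0.484508
  k=2: (−1)^1·643.9876/(24)·0.9936^5·0.1134^3 = -0.037840
  k=3: (−1)^2·643.9876/(24)·0.9936^3·0.1134^5 = +0.000493
  k=4: (−1)^3·643.9876/(144)·0.9936^1·0.1134^7 = -0.000001
d^4_{-1,0}(0.2272) = +0.484508 -0.037840 +0.000493 -0.000001 = +0.447159
Attach z-rotation phases: D = e^{-i(-1)(1.5275)}·(+0.447159)·e^{-i(0)(4.682)} = +0.019354+0.446740i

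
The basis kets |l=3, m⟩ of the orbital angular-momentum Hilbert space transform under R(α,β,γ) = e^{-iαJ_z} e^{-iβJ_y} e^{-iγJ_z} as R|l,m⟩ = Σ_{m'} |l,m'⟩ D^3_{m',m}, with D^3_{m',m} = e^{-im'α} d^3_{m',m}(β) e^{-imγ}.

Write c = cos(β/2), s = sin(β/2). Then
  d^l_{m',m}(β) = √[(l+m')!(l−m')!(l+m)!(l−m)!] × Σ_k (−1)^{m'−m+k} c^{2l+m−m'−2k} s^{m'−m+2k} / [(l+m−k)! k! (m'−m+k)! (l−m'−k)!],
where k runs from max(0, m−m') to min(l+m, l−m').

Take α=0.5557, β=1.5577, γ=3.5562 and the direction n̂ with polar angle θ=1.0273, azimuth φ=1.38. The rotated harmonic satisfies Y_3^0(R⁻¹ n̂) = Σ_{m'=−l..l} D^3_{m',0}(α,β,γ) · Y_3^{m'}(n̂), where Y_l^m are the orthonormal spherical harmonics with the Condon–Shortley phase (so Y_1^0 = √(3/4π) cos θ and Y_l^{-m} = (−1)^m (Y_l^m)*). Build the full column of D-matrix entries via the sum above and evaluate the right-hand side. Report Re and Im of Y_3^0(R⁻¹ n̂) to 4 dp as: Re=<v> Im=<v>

Need the full column D^3_{m',0} for m'=−3..3 at α=0.5557, β=1.5577, γ=3.5562.
cos(β/2)=0.711722, sin(β/2)=0.702461
d^3_{-3,0}: single k=3 term ⇒ +0.558873;  D = -0.053738+0.556284i
d^3_{-2,0}: k∈[2..3] ⇒ +0.693500 -0.675571 = +0.017929;  D = +0.007950+0.016070i
d^3_{-1,0}: k∈[1..3] ⇒ +0.444390 -1.298704 +0.421709 = -0.432604;  D = -0.367511-0.228215i
d^3_{0,0}: k∈[0..3] ⇒ +0.129976 -1.139537 +1.110077 -0.120153 = -0.019638;  D = -0.019638+0.000000i
d^3_{1,0}: k∈[0..2] ⇒ -0.444390 +1.298704 -0.421709 = +0.432604;  D = +0.367511-0.228215i
d^3_{2,0}: k∈[0..1] ⇒ +0.693500 -0.675571 = +0.017929;  D = +0.007950-0.016070i
d^3_{3,0}: single k=0 term ⇒ -0.558873;  D = +0.053738+0.556284i
Y_3^{m'}(θ=1.0273,φ=1.38) and Σ D·Y over m':
  (-0.0537+0.5563i)·(-0.1417+0.2199i)  (+0.0079+0.0161i)·(-0.3593-0.1442i)  (-0.3675-0.2282i)·(+0.0177-0.0916i)  (-0.0196+0.0000i)·(-0.3209+0.0000i)  (+0.3675-0.2282i)·(-0.0177-0.0916i)  (+0.0079-0.0161i)·(-0.3593+0.1442i)  (+0.0537+0.5563i)·(+0.1417+0.2199i)
Y_3^0(R⁻¹ n̂) = -0.279000+0.000000i

Re=-0.2790 Im=0.0000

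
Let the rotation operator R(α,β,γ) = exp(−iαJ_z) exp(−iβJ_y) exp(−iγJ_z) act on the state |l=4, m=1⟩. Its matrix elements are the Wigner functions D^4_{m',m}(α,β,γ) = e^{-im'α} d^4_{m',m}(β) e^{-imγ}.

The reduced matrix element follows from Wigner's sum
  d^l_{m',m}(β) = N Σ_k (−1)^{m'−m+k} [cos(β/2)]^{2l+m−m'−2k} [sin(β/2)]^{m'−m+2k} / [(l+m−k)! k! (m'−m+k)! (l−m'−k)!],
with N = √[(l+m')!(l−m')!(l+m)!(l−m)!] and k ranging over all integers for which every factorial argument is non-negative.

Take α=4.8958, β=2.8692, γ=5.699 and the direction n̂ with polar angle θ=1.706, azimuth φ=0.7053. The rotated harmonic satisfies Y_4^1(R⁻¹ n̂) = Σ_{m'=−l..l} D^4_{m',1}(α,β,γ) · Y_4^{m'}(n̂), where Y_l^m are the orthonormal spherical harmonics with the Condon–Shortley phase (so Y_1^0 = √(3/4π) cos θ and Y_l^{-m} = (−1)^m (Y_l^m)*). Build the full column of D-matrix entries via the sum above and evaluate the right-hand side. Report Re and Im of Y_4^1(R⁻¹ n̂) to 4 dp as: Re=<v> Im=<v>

Need the full column D^4_{m',1} for m'=−4..4 at α=4.8958, β=2.8692, γ=5.699.
cos(β/2)=0.135776, sin(β/2)=0.990740
d^4_{-4,1}: single k=5 term ⇒ +0.017880;  D = +0.004475+0.017311i
d^4_{-3,1}: k∈[4..5] ⇒ +0.004332 -0.138379 = -0.134048;  D = +0.121486-0.056657i
d^4_{-2,1}: k∈[3..5] ⇒ +0.000635 -0.050684 +0.539728 = +0.489679;  D = -0.284436-0.398599i
d^4_{-1,1}: k∈[2..5] ⇒ +0.000061 -0.009823 +0.261512 -0.928274 = -0.676523;  D = -0.469783+0.486814i
d^4_{0,1}: k∈[1..4] ⇒ +0.000004 -0.001204 +0.064111 -0.568923 = -0.506013;  D = -0.422097-0.279076i
d^4_{1,1}: k∈[0..3] ⇒ +0.000000 -0.000092 +0.009823 -0.174342 = -0.164611;  D = +0.064220-0.151567i
d^4_{2,1}: k∈[0..2] ⇒ -0.000004 +0.000952 -0.033789 = -0.032841;  D = +0.032068+0.007082i
d^4_{3,1}: k∈[0..1] ⇒ +0.000049 -0.004332 = -0.004283;  D = -0.000145+0.004280i
d^4_{4,1}: single k=0 term ⇒ -0.000336;  D = -0.000332+0.000050i
Y_4^{m'}(θ=1.706,φ=0.7053) and Σ D·Y over m':
  (+0.0045+0.0173i)·(-0.4049-0.1344i)  (+0.1215-0.0567i)·(+0.0851+0.1404i)  (-0.2844-0.3986i)·(-0.0457+0.2830i)  (-0.4698+0.4868i)·(+0.1382-0.1177i)  (-0.4221-0.2791i)·(+0.2609+0.0000i)  (+0.0642-0.1516i)·(-0.1382-0.1177i)  (+0.0321+0.0071i)·(-0.0457-0.2830i)  (-0.0001+0.0043i)·(-0.0851+0.1404i)  (-0.0003+0.0001i)·(-0.4049+0.1344i)
Y_4^1(R⁻¹ n̂) = +0.000203-0.004357i

Re=0.0002 Im=-0.0044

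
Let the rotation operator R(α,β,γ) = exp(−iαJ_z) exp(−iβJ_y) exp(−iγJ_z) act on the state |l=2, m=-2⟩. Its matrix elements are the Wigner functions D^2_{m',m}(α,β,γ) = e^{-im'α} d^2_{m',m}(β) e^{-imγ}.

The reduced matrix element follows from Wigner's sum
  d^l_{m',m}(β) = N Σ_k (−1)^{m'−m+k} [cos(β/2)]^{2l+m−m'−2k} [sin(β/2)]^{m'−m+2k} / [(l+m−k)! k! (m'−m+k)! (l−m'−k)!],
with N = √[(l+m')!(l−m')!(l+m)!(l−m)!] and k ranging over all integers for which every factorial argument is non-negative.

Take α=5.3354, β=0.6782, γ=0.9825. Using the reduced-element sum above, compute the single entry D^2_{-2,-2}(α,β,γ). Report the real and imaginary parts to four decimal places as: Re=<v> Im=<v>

Re=0.7890 Im=0.0549

D^2_{-2,-2}(5.3354,0.6782,0.9825) = e^{-i·-2·5.3354}·d^2_{-2,-2}(0.6782)·e^{-i·-2·0.9825}. Compute d first:
Half-angle: c=0.943054, s=0.332638. N=√(1·24·1·24)=24.000000
k: max(0,(-2)−(-2))=0 … min(2+(-2),2−(-2))=0
  k=0: (−1)^0·24.0000/(24)·0.9431^4·0.3326^0 = +0.790946
d^2_{-2,-2}(0.6782) = +0.790946
Attach z-rotation phases: D = e^{-i(-2)(5.3354)}·(+0.790946)·e^{-i(-2)(0.9825)} = +0.789041+0.054871i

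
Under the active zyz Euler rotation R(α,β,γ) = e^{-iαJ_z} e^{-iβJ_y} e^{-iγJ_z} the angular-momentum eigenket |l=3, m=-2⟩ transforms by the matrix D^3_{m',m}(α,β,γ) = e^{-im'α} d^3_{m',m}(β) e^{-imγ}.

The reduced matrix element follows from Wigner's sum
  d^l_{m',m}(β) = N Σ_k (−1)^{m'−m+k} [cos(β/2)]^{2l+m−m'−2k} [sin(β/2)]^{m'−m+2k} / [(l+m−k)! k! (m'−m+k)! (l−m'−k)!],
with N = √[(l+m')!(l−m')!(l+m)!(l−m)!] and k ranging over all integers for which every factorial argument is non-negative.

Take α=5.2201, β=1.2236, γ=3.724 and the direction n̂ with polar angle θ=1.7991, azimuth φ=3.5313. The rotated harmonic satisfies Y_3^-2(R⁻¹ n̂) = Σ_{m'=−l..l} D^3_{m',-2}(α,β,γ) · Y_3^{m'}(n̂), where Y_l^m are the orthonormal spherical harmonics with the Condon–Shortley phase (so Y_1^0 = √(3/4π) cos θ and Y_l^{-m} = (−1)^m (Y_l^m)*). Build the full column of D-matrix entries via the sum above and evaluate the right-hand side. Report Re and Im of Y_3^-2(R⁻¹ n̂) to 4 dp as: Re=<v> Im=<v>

Need the full column D^3_{m',-2} for m'=−3..3 at α=5.2201, β=1.2236, γ=3.724.
cos(β/2)=0.818616, sin(β/2)=0.574342
d^3_{-3,-2}: single k=1 term ⇒ +0.517185;  D = -0.226654-0.464875i
d^3_{-2,-2}: k∈[0..1] ⇒ +0.300940 -0.740681 = -0.439741;  D = -0.251711+0.360573i
d^3_{-1,-2}: k∈[0..1] ⇒ -0.667683 +0.657327 = -0.010356;  D = -0.010303-0.001052i
d^3_{0,-2}: k∈[0..1] ⇒ +0.811375 -0.399395 = +0.411980;  D = +0.162699+0.378492i
d^3_{1,-2}: k∈[0..1] ⇒ -0.657327 +0.161783 = -0.495544;  D = +0.302691-0.392354i
d^3_{2,-2}: k∈[0..1] ⇒ +0.364596 -0.035894 = +0.328702;  D = -0.325041-0.048923i
d^3_{3,-2}: single k=0 term ⇒ -0.125316;  D = +0.043948+0.117357i
Y_3^{m'}(θ=1.7991,φ=3.5313) and Σ D·Y over m':
  (-0.2267-0.4649i)·(-0.1507+0.3549i)  (-0.2517+0.3606i)·(-0.1561+0.1542i)  (-0.0103-0.0011i)·(+0.2166-0.0890i)  (+0.1627+0.3785i)·(+0.2317+0.0000i)  (+0.3027-0.3924i)·(-0.2166-0.0890i)  (-0.3250-0.0489i)·(-0.1561-0.1542i)  (+0.0439+0.1174i)·(+0.1507+0.3549i)
Y_3^-2(R⁻¹ n̂) = +0.125900+0.132053i

Re=0.1259 Im=0.1321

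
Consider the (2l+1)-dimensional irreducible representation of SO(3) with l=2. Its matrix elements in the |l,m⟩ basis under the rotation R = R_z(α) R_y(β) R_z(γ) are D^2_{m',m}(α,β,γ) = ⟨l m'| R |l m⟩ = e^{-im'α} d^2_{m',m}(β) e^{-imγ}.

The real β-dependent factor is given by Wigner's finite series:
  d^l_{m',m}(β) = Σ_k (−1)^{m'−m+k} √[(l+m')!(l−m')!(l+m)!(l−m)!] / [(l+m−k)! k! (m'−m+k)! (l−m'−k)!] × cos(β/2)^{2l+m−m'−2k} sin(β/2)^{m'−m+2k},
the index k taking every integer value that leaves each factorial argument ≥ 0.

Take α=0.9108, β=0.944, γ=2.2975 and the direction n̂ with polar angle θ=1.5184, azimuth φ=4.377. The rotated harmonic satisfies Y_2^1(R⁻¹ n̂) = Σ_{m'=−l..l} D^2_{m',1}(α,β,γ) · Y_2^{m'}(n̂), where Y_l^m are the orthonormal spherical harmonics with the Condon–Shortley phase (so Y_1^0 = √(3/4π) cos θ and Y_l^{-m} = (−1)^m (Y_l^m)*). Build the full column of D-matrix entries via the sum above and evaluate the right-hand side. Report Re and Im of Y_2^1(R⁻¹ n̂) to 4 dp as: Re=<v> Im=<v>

Need the full column D^2_{m',1} for m'=−2..2 at α=0.9108, β=0.944, γ=2.2975.
cos(β/2)=0.890661, sin(β/2)=0.454669
d^2_{-2,1}: single k=3 term ⇒ +0.167428;  D = +0.148823-0.076705i
d^2_{-1,1}: k∈[2..3] ⇒ +0.491967 -0.042735 = +0.449232;  D = +0.082236-0.441641i
d^2_{0,1}: k∈[1..2] ⇒ +0.786878 -0.205056 = +0.581822;  D = -0.386568-0.434835i
d^2_{1,1}: k∈[0..1] ⇒ +0.629288 -0.491967 = +0.137321;  D = -0.137016+0.009154i
d^2_{2,1}: single k=0 term ⇒ -0.642483;  D = +0.359207-0.532687i
Y_2^{m'}(θ=1.5184,φ=4.377) and Σ D·Y over m':
  (+0.1488-0.0767i)·(-0.3018-0.2394i)  (+0.0822-0.4416i)·(-0.0133+0.0382i)  (-0.3866-0.4348i)·(-0.3128+0.0000i)  (-0.1370+0.0092i)·(+0.0133+0.0382i)  (+0.3592-0.5327i)·(-0.3018+0.2394i)
Y_2^1(R⁻¹ n̂) = +0.090386+0.374182i

Re=0.0904 Im=0.3742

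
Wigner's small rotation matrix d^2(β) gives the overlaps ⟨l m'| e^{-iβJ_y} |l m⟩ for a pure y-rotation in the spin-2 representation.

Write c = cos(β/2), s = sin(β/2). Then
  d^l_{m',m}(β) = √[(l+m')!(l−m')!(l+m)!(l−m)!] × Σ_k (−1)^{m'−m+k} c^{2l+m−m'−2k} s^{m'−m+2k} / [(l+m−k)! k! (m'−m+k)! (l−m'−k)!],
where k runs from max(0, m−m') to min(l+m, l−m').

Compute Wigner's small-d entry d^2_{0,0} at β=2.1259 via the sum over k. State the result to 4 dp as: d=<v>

d=-0.0834

d^2_{0,0}(β=2.1259) via Wigner's sum:
c=cos(2.1259/2)=0.486297, s=sin(2.1259/2)=0.873794; N=√[2·2·2·2]=4.000000
The bounds max(0,m−m')=0 and min(l+m,l−m')=2 give 3 terms
  k=0: (−1)^0·4.0000/(4)·0.4863^4·0.8738^0 = +0.055925
  k=1: (−1)^1·4.0000/(1)·0.4863^2·0.8738^2 = -0.722238
  k=2: (−1)^2·4.0000/(4)·0.4863^0·0.8738^4 = +0.582956
d^2_{0,0}(2.1259) = +0.055925 -0.722238 +0.582956 = -0.083357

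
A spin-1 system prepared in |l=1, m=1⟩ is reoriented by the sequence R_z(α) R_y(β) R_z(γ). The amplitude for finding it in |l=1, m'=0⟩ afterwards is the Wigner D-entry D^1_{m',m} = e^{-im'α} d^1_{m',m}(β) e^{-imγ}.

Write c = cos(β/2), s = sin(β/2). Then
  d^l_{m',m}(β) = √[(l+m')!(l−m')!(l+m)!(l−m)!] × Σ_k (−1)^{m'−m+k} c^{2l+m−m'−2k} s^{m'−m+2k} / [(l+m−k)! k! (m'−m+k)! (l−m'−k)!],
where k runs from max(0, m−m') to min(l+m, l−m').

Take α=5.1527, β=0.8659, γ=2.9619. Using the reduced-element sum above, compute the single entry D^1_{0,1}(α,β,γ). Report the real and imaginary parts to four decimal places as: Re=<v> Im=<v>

Re=-0.5299 Im=-0.0963

First d^1_{0,1}(β=0.8659), then the phase factors e^{-i(0)α} and e^{-i(1)γ}:
With c≡cos(β/2)=0.907732 and s≡sin(β/2)=0.419550, N=[1·1·2·1]^{1/2}=1.414214
k: max(0,(1)−(0))=1 … min(1+(1),1−(0))=1
  k=1: (−1)^0·1.4142/(1)·0.9077^1·0.4196^1 = +0.538588
d^1_{0,1}(0.8659) = +0.538588
Phases: e^{-i·(0)·5.1527}=+1.000000+0.000000i, e^{-i·(1)·2.9619}=-0.983899-0.178727i ⇒ D=-0.529916-0.096260i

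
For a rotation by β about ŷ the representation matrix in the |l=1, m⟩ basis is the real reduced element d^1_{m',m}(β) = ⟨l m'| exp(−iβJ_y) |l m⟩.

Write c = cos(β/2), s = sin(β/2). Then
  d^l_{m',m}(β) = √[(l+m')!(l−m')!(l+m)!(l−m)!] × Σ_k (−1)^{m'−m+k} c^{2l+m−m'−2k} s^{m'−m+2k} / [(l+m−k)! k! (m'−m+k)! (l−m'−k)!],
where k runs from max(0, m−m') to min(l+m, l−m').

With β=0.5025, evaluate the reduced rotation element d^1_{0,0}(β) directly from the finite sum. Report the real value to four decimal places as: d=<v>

d=0.8764

d^1_{0,0}(β=0.5025) via Wigner's sum:
c=cos(0.5025/2)=0.968602, s=sin(0.5025/2)=0.248615; N=√[1·1·1·1]=1.000000
k∈{0,1} keeps every argument non-negative
  k=0: (−1)^0·1.0000/(1)·0.9686^2·0.2486^0 = +0.938191
  k=1: (−1)^1·1.0000/(1)·0.9686^0·0.2486^2 = -0.061809
d^1_{0,0}(0.5025) = +0.938191 -0.061809 = +0.876381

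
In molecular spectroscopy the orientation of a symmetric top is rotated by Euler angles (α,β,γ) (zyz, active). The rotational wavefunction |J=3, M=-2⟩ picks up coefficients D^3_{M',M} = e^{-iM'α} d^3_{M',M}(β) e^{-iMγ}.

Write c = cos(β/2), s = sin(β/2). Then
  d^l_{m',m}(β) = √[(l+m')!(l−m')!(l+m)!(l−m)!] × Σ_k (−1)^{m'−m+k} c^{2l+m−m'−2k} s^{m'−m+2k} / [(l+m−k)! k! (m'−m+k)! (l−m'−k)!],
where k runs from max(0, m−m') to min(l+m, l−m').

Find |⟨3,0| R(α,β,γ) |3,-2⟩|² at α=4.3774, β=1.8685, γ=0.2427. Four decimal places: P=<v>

P=0.1348

D^3_{0,-2}(4.3774,1.8685,0.2427) = e^{-i·0·4.3774}·d^3_{0,-2}(1.8685)·e^{-i·-2·0.2427}. Compute d first:
With c≡cos(β/2)=0.594422 and s≡sin(β/2)=0.804153, N=[6·6·1·120]^{1/2}=65.726707
k: max(0,(-2)−(0))=0 … min(3+(-2),3−(0))=1
  k=0: (−1)^2·65.7267/(12)·0.5944^4·0.8042^2 = +0.442198
  k=1: (−1)^3·65.7267/(12)·0.5944^2·0.8042^4 = -0.809293
d^3_{0,-2}(1.8685) = +0.442198 -0.809293 = -0.367095
|D^3_{0,-2}|² = |d^3_{0,-2}(β)|² = (-0.367095)² = 0.134758 (the z-rotation phases have unit modulus)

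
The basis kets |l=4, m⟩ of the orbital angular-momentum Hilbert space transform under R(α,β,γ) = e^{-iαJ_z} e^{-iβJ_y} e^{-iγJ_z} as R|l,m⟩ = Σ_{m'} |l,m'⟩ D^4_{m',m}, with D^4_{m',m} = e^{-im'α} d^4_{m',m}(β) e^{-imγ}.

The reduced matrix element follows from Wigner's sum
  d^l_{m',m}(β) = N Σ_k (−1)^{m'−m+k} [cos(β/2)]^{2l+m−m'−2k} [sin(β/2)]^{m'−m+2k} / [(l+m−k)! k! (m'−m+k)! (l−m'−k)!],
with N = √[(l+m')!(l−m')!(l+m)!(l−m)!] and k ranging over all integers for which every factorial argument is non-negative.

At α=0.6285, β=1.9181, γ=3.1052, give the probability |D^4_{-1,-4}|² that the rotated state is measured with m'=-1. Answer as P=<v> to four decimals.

D^4_{-1,-4}(0.6285,1.9181,3.1052) = e^{-i·-1·0.6285}·d^4_{-1,-4}(1.9181)·e^{-i·-4·3.1052}. Compute d first:
Half-angle: c=0.574298, s=0.818646. N=√(6·120·1·40320)=5387.986637
k∈{0} keeps every argument non-negative
  k=0: (−1)^3·5387.9866/(720)·0.5743^5·0.8186^3 = -0.256489
d^4_{-1,-4}(1.9181) = -0.256489
|D^4_{-1,-4}|² = |d^4_{-1,-4}(β)|² = (-0.256489)² = 0.065787 (the z-rotation phases have unit modulus)

P=0.0658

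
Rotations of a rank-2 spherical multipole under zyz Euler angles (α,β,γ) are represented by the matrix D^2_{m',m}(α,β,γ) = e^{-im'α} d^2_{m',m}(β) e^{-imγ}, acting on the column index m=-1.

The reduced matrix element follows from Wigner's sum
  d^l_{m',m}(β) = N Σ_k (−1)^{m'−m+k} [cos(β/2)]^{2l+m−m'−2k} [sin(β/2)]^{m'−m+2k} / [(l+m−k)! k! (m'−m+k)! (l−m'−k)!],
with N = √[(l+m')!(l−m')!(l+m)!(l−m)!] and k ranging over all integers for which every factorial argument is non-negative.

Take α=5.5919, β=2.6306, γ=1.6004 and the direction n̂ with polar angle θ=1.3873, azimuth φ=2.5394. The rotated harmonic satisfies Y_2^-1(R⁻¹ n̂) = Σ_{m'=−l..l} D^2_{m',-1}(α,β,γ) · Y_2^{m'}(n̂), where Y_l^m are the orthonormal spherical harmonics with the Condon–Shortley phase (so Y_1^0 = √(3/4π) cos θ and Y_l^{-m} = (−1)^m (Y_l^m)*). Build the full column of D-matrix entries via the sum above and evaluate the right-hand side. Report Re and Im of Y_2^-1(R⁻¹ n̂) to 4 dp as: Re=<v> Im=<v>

Need the full column D^2_{m',-1} for m'=−2..2 at α=5.5919, β=2.6306, γ=1.6004.
cos(β/2)=0.252726, sin(β/2)=0.967538
d^2_{-2,-1}: single k=1 term ⇒ +0.031235;  D = +0.030497+0.006750i
d^2_{-1,-1}: k∈[0..1] ⇒ +0.004079 -0.179373 = -0.175293;  D = -0.107708-0.138299i
d^2_{0,-1}: k∈[0..1] ⇒ -0.038255 +0.560698 = +0.522443;  D = -0.015464+0.522214i
d^2_{1,-1}: k∈[0..1] ⇒ +0.179373 -0.876339 = -0.696966;  D = +0.460035-0.523575i
d^2_{2,-1}: single k=0 term ⇒ -0.457808;  D = +0.452061-0.072314i
Y_2^{m'}(θ=1.3873,φ=2.5394) and Σ D·Y over m':
  (+0.0305+0.0068i)·(+0.1338+0.3486i)  (-0.1077-0.1383i)·(-0.1142-0.0785i)  (-0.0155+0.5222i)·(-0.2839+0.0000i)  (+0.4600-0.5236i)·(+0.1142-0.0785i)  (+0.4521-0.0723i)·(+0.1338-0.3486i)
Y_2^-1(R⁻¹ n̂) = +0.054267-0.375657i

Re=0.0543 Im=-0.3757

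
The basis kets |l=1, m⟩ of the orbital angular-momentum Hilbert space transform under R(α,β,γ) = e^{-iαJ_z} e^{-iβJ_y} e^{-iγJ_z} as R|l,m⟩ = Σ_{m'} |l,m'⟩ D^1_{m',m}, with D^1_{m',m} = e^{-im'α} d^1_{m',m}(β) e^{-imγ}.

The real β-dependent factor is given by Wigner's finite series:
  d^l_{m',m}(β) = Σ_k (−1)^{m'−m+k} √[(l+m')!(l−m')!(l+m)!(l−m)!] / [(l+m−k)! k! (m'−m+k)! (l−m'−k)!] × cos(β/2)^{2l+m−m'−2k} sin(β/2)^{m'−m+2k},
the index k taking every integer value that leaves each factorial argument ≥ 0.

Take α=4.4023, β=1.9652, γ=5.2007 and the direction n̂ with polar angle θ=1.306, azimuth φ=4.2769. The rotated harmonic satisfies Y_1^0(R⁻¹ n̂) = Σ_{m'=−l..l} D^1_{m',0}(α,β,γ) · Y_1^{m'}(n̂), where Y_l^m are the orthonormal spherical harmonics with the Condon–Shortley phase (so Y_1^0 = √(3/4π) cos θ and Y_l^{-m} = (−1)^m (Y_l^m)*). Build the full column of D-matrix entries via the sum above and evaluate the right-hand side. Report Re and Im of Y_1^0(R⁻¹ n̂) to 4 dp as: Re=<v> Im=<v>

Need the full column D^1_{m',0} for m'=−1..1 at α=4.4023, β=1.9652, γ=5.2007.
cos(β/2)=0.554861, sin(β/2)=0.831943
d^1_{-1,0}: single k=1 term ⇒ +0.652819;  D = -0.199203-0.621684i
d^1_{0,0}: k∈[0..1] ⇒ +0.307871 -0.692129 = -0.384258;  D = -0.384258+0.000000i
d^1_{1,0}: single k=0 term ⇒ -0.652819;  D = +0.199203-0.621684i
Y_1^{m'}(θ=1.306,φ=4.2769) and Σ D·Y over m':
  (-0.1992-0.6217i)·(-0.1407+0.3023i)  (-0.3843+0.0000i)·(+0.1279+0.0000i)  (+0.1992-0.6217i)·(+0.1407+0.3023i)
Y_1^0(R⁻¹ n̂) = +0.382813+0.000000i

Re=0.3828 Im=0.0000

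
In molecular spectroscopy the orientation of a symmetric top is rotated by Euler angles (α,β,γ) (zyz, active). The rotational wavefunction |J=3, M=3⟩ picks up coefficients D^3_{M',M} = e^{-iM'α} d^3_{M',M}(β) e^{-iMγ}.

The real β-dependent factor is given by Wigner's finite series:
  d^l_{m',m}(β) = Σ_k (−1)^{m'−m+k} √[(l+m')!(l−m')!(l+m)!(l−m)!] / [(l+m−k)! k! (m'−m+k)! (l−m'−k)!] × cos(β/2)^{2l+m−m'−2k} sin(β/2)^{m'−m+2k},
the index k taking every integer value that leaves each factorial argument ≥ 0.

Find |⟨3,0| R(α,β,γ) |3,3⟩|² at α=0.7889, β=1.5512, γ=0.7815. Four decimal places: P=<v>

P=0.3121

D^3_{0,3}(0.7889,1.5512,0.7815) = e^{-i·0·0.7889}·d^3_{0,3}(1.5512)·e^{-i·3·0.7815}. Compute d first:
With c≡cos(β/2)=0.714001 and s≡sin(β/2)=0.700145, N=[6·6·720·1]^{1/2}=160.996894
Admissible k: 3..3 (factorial args all ≥0)
  k=3: (−1)^0·160.9969/(36)·0.7140^3·0.7001^3 = +0.558695
d^3_{0,3}(1.5512) = +0.558695
|D^3_{0,3}|² = |d^3_{0,3}(β)|² = (+0.558695)² = 0.312140 (the z-rotation phases have unit modulus)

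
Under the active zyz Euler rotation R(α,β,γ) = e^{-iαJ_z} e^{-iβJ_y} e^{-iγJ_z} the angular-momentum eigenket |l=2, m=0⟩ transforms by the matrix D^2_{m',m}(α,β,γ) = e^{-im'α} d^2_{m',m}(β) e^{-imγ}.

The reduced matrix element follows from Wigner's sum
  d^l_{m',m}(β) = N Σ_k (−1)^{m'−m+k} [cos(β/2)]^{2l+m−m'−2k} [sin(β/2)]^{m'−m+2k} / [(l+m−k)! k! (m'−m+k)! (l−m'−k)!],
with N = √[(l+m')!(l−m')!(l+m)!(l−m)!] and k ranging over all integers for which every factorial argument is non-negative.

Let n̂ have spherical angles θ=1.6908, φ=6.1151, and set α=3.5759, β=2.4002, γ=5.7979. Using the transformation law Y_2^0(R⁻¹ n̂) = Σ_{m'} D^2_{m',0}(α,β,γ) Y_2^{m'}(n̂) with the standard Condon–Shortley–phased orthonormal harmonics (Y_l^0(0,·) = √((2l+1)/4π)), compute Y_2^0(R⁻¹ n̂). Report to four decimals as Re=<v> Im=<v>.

Re=-0.1116 Im=0.0000

Need the full column D^2_{m',0} for m'=−2..2 at α=3.5759, β=2.4002, γ=5.7979.
cos(β/2)=0.362265, sin(β/2)=0.932075
d^2_{-2,0}: single k=2 term ⇒ +0.279273;  D = +0.180378+0.213207i
d^2_{-1,0}: k∈[1..2] ⇒ +0.108544 -0.718546 = -0.610002;  D = +0.553371+0.256678i
d^2_{0,0}: k∈[0..2] ⇒ +0.017223 -0.456051 +0.754752 = +0.315923;  D = +0.315923+0.000000i
d^2_{1,0}: k∈[0..1] ⇒ -0.108544 +0.718546 = +0.610002;  D = -0.553371+0.256678i
d^2_{2,0}: single k=0 term ⇒ +0.279273;  D = +0.180378-0.213207i
Y_2^{m'}(θ=1.6908,φ=6.1151) and Σ D·Y over m':
  (+0.1804+0.2132i)·(+0.3594+0.1256i)  (+0.5534+0.2567i)·(-0.0905-0.0154i)  (+0.3159+0.0000i)·(-0.3018+0.0000i)  (-0.5534+0.2567i)·(+0.0905-0.0154i)  (+0.1804-0.2132i)·(+0.3594-0.1256i)
Y_2^0(R⁻¹ n̂) = -0.111550+0.000000i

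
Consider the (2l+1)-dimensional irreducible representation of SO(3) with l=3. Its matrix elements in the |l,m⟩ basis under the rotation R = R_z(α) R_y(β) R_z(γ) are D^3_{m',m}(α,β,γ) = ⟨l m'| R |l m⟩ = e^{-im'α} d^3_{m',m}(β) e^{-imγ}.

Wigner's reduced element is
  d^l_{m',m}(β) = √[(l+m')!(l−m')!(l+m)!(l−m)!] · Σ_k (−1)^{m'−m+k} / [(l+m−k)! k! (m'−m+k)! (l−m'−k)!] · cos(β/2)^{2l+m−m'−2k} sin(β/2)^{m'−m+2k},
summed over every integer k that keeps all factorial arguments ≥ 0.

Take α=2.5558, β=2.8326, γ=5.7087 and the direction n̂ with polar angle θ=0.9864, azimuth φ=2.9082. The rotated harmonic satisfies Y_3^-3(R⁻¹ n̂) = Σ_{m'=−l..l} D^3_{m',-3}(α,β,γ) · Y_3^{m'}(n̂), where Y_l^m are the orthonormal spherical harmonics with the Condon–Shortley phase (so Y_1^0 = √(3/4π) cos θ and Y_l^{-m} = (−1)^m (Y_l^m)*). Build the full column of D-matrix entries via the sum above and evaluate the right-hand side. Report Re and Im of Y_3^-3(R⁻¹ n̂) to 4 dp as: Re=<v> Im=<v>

Need the full column D^3_{m',-3} for m'=−3..3 at α=2.5558, β=2.8326, γ=5.7087.
cos(β/2)=0.153882, sin(β/2)=0.988089
d^3_{-3,-3}: single k=0 term ⇒ +0.000013;  D = +0.000013-0.000004i
d^3_{-2,-3}: single k=0 term ⇒ -0.000209;  D = +0.000203+0.000051i
d^3_{-1,-3}: single k=0 term ⇒ +0.002120;  D = +0.001427+0.001568i
d^3_{0,-3}: single k=0 term ⇒ -0.015721;  D = +0.002391+0.015538i
d^3_{1,-3}: single k=0 term ⇒ +0.087420;  D = -0.036691+0.079347i
d^3_{2,-3}: single k=0 term ⇒ -0.355014;  D = -0.302310+0.186127i
d^3_{3,-3}: single k=0 term ⇒ +0.930630;  D = -0.930094-0.031563i
Y_3^{m'}(θ=0.9864,φ=2.9082) and Σ D·Y over m':
  (+0.0000-0.0000i)·(-0.1851-0.1560i)  (+0.0002+0.0001i)·(+0.3503+0.1765i)  (+0.0014+0.0016i)·(-0.1368-0.0325i)  (+0.0024+0.0155i)·(-0.3043+0.0000i)  (-0.0367+0.0793i)·(+0.1368-0.0325i)  (-0.3023+0.1861i)·(+0.3503-0.1765i)  (-0.9301-0.0316i)·(+0.1851-0.1560i)
Y_3^-3(R⁻¹ n̂) = -0.253385+0.264897i

Re=-0.2534 Im=0.2649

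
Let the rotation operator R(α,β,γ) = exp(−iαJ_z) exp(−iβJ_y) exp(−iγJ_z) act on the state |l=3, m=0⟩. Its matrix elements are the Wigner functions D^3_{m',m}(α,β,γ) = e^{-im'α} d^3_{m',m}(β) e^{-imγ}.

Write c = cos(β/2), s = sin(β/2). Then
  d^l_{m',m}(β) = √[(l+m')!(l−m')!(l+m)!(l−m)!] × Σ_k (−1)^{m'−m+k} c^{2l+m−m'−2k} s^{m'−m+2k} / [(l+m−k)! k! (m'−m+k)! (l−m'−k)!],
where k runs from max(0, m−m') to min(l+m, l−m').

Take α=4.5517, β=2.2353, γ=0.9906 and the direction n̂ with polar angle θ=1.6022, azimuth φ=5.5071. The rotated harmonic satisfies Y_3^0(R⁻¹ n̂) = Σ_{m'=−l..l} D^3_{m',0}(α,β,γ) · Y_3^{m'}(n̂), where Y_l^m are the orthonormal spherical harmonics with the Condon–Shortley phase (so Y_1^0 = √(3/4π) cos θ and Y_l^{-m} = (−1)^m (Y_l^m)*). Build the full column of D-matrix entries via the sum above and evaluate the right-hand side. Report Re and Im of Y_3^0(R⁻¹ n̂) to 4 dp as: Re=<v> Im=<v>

Re=-0.3320 Im=0.0000

Need the full column D^3_{m',0} for m'=−3..3 at α=4.5517, β=2.2353, γ=0.9906.
cos(β/2)=0.437796, sin(β/2)=0.899074
d^3_{-3,0}: single k=3 term ⇒ +0.272721;  D = +0.126437+0.241641i
d^3_{-2,0}: k∈[2..3] ⇒ +0.162645 -0.685942 = -0.523297;  D = +0.496504-0.165296i
d^3_{-1,0}: k∈[1..3] ⇒ +0.050090 -0.633746 +0.890923 = +0.307267;  D = -0.049162-0.303309i
d^3_{0,0}: k∈[0..3] ⇒ +0.007041 -0.267253 +1.127117 -0.528169 = +0.338736;  D = +0.338736+0.000000i
d^3_{1,0}: k∈[0..2] ⇒ -0.050090 +0.633746 -0.890923 = -0.307267;  D = +0.049162-0.303309i
d^3_{2,0}: k∈[0..1] ⇒ +0.162645 -0.685942 = -0.523297;  D = +0.496504+0.165296i
d^3_{3,0}: single k=0 term ⇒ -0.272721;  D = -0.126437+0.241641i
Y_3^{m'}(θ=1.6022,φ=5.5071) and Σ D·Y over m':
  (+0.1264+0.2416i)·(-0.2862+0.3027i)  (+0.4965-0.1653i)·(-0.0006-0.0321i)  (-0.0492-0.3033i)·(-0.2294-0.2252i)  (+0.3387+0.0000i)·(+0.0351+0.0000i)  (+0.0492-0.3033i)·(+0.2294-0.2252i)  (+0.4965+0.1653i)·(-0.0006+0.0321i)  (-0.1264+0.2416i)·(+0.2862+0.3027i)
Y_3^0(R⁻¹ n̂) = -0.332003+0.000000i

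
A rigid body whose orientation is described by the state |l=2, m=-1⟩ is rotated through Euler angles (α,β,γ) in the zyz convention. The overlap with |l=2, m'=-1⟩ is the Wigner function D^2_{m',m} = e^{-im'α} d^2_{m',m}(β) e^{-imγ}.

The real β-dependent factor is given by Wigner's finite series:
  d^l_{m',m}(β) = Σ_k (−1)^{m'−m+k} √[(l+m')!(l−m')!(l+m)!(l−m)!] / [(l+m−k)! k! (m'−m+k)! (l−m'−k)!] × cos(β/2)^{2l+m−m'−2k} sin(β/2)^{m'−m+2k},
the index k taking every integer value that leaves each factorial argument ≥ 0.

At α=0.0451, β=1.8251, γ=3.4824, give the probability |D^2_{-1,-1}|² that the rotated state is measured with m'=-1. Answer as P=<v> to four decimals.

P=0.3164

D^2_{-1,-1}(0.0451,1.8251,3.4824) = e^{-i·-1·0.0451}·d^2_{-1,-1}(1.8251)·e^{-i·-1·3.4824}. Compute d first:
Half-angle: c=0.611731, s=0.791066. N=√(1·6·1·6)=6.000000
k: max(0,(-1)−(-1))=0 … min(2+(-1),2−(-1))=1
  k=0: (−1)^0·6.0000/(6)·0.6117^4·0.7911^0 = +0.140036
  k=1: (−1)^1·6.0000/(2)·0.6117^2·0.7911^2 = -0.702534
d^2_{-1,-1}(1.8251) = +0.140036 -0.702534 = -0.562498
|D^2_{-1,-1}|² = |d^2_{-1,-1}(β)|² = (-0.562498)² = 0.316403 (the z-rotation phases have unit modulus)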